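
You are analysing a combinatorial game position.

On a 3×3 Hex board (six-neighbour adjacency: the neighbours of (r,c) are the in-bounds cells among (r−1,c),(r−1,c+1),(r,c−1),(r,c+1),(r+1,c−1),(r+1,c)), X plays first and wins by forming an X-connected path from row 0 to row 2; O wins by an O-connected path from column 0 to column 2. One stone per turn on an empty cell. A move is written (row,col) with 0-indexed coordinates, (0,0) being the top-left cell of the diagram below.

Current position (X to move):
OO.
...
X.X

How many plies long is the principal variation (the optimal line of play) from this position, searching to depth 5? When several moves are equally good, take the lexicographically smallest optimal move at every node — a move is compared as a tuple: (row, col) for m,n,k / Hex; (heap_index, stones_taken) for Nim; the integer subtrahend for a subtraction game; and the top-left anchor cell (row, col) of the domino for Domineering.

ply 1, X at OO./.../X.X | (0,2)=+1→OOX/.../X.X*; (1,0)=-1→OO./X../X.X; (1,1)=-1→OO./.X./X.X; (1,2)=-1→OO./..X/X.X; (2,1)=-1→OO./.../XXX
ply 2, O at OOX/.../X.X | (1,0)=-1→OOX/O../X.X*; (1,1)=-1→OOX/.O./X.X; (1,2)=-1→OOX/..O/X.X; (2,1)=-1→OOX/.../XOX
ply 3, X at OOX/O../X.X | (1,1)=+1→OOX/OX./X.X*; (1,2)=+1→OOX/O.X/X.X; (2,1)=+1→OOX/O../XXX
ply 4: OOX/OX./X.X is terminal -1 (O); from OO./.../X.X depth 5

PV length from [OO./.../X.X]: 3 plies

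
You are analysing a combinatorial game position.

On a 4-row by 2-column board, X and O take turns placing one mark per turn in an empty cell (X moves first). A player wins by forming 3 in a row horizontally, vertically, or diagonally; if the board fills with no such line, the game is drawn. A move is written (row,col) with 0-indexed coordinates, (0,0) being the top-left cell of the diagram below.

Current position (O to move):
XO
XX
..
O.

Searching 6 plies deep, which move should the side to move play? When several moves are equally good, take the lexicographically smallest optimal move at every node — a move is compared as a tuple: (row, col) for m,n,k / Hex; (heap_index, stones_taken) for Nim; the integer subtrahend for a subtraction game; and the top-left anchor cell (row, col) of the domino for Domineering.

O's best at [XO/XX/../O.]: (2,0)

[XO/XX/../O.] O move#1: (2,0):+0/XO/XX/O./O.*, (2,1):-1/XO/XX/.O/O., (3,1):-1/XO/XX/../OO
[XO/XX/O./O.] X move#2: (2,1):+0/XO/XX/OX/O.*, (3,1):+0/XO/XX/O./OX
[XO/XX/OX/O.] O move#3: (3,1):+0/XO/XX/OX/OO*
[XO/XX/OX/OO] end (terminal +0, X#4); searched XO/XX/../O. to 6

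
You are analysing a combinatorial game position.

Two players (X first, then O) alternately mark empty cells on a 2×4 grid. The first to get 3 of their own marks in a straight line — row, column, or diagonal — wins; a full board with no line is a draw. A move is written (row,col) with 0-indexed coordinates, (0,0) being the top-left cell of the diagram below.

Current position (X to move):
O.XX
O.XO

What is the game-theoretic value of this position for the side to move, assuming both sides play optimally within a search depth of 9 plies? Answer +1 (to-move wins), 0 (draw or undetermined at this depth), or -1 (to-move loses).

value(O.XX/O.XO, X) = +1

p1 X@[O.XX/O.XO]: (0,1)[OXXX/O.XO]+1* (1,1)[O.XX/OXXO]+0
p2 O@[OXXX/O.XO] terminal -1; root [O.XX/O.XO] d9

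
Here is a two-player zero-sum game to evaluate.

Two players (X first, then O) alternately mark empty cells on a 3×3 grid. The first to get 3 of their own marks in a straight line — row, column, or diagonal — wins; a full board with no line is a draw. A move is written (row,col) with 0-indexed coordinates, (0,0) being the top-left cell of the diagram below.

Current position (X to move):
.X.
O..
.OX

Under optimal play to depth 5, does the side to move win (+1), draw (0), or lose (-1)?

value(.X./O../.OX, X) = +1

p1 X@[.X./O../.OX]: (0,0)[XX./O../.OX]+1* (0,2)[.XX/O../.OX]+1 (1,1)[.X./OX./.OX]+0 (1,2)[.X./O.X/.OX]+0 (2,0)[.X./O../XOX]+0
p2 O@[XX./O../.OX]: (0,2)[XXO/O../.OX]-1* (1,1)[XX./OO./.OX]-1 (1,2)[XX./O.O/.OX]-1 (2,0)[XX./O../OOX]-1
p3 X@[XXO/O../.OX]: (1,1)[XXO/OX./.OX]+1* (1,2)[XXO/O.X/.OX]+0 (2,0)[XXO/O../XOX]+0
p4 O@[XXO/OX./.OX] terminal -1; root [.X./O../.OX] d5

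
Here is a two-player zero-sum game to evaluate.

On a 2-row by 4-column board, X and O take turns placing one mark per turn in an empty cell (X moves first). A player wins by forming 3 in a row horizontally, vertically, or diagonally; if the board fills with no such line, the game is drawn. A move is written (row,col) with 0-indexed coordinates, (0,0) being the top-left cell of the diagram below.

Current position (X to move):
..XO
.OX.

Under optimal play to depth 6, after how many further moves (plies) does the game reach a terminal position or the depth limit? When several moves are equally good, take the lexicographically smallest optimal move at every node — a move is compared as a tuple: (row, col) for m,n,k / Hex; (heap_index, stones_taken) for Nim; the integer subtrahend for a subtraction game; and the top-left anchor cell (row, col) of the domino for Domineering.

PV length from [..XO/.OX.]: 4 plies

p1 X@[..XO/.OX.]: (0,0)[X.XO/.OX.]+0* (0,1)[.XXO/.OX.]+0 (1,0)[..XO/XOX.]+0 (1,3)[..XO/.OXX]+0
p2 O@[X.XO/.OX.]: (0,1)[XOXO/.OX.]+0* (1,0)[X.XO/OOX.]-1 (1,3)[X.XO/.OXO]-1
p3 X@[XOXO/.OX.]: (1,0)[XOXO/XOX.]+0* (1,3)[XOXO/.OXX]+0
p4 O@[XOXO/XOX.]: (1,3)[XOXO/XOXO]+0*
p5 X@[XOXO/XOXO] terminal +0; root [..XO/.OX.] d6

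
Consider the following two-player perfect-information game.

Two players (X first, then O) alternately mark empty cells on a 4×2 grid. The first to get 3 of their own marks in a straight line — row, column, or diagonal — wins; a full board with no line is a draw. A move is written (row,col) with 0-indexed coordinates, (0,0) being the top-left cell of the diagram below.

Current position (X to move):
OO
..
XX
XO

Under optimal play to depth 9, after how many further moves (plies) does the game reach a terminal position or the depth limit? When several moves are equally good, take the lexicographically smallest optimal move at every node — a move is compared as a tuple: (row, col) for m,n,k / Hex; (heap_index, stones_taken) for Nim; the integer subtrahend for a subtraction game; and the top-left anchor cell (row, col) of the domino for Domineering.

ply 1, X at OO/../XX/XO | (1,0)=+1→OO/X./XX/XO*; (1,1)=+0→OO/.X/XX/XO
ply 2: OO/X./XX/XO is terminal -1 (O); from OO/../XX/XO depth 9

PV length from [OO/../XX/XO]: 1 ply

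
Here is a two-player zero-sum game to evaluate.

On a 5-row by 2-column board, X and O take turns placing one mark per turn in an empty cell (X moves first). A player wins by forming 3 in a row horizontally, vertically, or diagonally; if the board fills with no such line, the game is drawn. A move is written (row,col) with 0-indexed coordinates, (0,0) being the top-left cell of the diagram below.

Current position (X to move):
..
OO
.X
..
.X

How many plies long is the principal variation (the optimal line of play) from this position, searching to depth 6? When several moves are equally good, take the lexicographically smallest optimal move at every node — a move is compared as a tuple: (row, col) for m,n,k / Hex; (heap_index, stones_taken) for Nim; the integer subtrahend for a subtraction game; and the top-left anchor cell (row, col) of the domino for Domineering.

[../OO/.X/../.X] X move#1: (0,0):+0/X./OO/.X/../.X, (0,1):+0/.X/OO/.X/../.X, (2,0):+0/../OO/XX/../.X, (3,0):+0/../OO/.X/X./.X, (3,1):+1/../OO/.X/.X/.X*, (4,0):+0/../OO/.X/../XX
[../OO/.X/.X/.X] end (terminal -1, O#2); searched ../OO/.X/../.X to 6

PV length from [../OO/.X/../.X]: 1 ply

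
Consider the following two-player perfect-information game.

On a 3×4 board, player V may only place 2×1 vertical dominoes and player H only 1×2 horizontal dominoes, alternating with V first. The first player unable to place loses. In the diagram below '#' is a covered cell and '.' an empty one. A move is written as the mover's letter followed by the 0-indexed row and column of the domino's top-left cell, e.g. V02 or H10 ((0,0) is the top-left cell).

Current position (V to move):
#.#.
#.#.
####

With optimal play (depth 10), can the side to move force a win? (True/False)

V winning at [#.#./#.#./####]: True

p1 V@[#.#./#.#./####]: V01[###./###./####]+1* V03[#.##/#.##/####]+1
p2 H@[###./###./####] terminal -1; root [#.#./#.#./####] d10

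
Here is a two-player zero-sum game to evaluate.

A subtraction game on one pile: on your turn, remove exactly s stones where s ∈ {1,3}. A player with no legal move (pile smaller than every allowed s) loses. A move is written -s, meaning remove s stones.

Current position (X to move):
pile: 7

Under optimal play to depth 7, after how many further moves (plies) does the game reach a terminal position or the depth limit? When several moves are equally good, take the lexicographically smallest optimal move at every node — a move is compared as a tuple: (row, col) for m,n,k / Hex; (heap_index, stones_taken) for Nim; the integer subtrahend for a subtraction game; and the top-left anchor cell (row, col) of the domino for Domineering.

[7] X move#1: -1:+1/6*, -3:+1/4
[6] O move#2: -1:-1/5*, -3:-1/3
[5] X move#3: -1:+1/4*, -3:+1/2
[4] O move#4: -1:-1/3*, -3:-1/1
[3] X move#5: -1:+1/2*, -3:+1/0
[2] O move#6: -1:-1/1*
[1] X move#7: -1:+1/0*
[0] end (terminal -1, O#8); searched 7 to 7

PV length from [7]: 7 plies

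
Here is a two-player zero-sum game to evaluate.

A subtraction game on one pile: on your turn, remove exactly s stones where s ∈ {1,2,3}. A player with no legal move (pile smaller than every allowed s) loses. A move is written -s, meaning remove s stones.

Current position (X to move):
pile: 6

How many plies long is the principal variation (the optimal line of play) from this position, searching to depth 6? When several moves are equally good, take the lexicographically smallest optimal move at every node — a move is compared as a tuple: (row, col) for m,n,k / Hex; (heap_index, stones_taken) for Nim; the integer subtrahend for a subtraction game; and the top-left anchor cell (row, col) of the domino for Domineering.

[6] X move#1: -1:-1/5, -2:+1/4*, -3:-1/3
[4] O move#2: -1:-1/3*, -2:-1/2, -3:-1/1
[3] X move#3: -1:-1/2, -2:-1/1, -3:+1/0*
[0] end (terminal -1, O#4); searched 6 to 6

PV length from [6]: 3 plies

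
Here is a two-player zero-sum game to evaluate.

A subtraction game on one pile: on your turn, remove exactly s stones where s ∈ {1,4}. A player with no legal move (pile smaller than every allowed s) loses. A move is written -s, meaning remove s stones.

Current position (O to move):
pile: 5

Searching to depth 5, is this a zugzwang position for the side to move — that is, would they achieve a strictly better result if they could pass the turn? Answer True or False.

zugzwang(5, O) = True

[5] O move#1: -1:-1/4*, -4:-1/1
[4] X move#2: -1:-1/3, -4:+1/0*
[0] end (terminal -1, O#3); searched 5 to 5
suppose O passes — search the same position with X to move:
pass> [5] X move#1: -1:-1/4*, -4:-1/1
pass> [4] O move#2: -1:-1/3, -4:+1/0*
pass> [0] end (terminal -1, X#3); searched 5 to 5
for O: play -1, pass +1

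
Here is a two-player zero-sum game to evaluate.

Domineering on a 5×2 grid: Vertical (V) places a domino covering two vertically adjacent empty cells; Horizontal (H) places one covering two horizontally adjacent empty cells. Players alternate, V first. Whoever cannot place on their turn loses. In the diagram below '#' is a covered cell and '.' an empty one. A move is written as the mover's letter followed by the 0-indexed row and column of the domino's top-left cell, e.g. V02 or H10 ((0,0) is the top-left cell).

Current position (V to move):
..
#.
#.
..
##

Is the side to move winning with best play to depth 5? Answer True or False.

ply 1, V at ../#./#./../## | V01=-1→.#/##/#./../##*; V11=-1→../##/##/../##; V21=-1→../#./##/.#/##
ply 2, H at .#/##/#./../## | H30=+1→.#/##/#./##/##*
ply 3: .#/##/#./##/## is terminal -1 (V); from ../#./#./../## depth 5

V winning at [../#./#./../##]: False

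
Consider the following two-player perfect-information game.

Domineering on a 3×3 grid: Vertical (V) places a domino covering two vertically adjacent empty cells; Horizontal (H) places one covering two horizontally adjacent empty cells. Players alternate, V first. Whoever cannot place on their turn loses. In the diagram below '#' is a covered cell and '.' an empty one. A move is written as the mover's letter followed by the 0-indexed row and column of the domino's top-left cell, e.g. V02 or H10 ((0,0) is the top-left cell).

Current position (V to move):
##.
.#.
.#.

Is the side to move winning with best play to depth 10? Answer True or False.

V winning at [##./.#./.#.]: True

ply 1, V at ##./.#./.#. | V02=+1→###/.##/.#.*; V10=+1→##./##./##.; V12=+1→##./.##/.##
ply 2: ###/.##/.#. is terminal -1 (H); from ##./.#./.#. depth 10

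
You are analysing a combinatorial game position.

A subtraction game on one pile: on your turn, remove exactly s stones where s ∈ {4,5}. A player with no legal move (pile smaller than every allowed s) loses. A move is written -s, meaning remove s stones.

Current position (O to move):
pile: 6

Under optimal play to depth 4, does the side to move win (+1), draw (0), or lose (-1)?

[6] O move#1: -4:+1/2*, -5:+1/1
[2] end (terminal -1, X#2); searched 6 to 4

value(6, O) = +1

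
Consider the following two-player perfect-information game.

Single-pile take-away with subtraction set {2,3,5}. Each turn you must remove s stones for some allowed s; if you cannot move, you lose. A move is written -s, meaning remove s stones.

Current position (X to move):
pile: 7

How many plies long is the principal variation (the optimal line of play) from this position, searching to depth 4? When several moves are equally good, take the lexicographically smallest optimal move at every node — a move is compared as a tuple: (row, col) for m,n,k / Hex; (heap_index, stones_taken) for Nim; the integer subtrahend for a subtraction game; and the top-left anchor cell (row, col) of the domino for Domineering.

p1 X@[7]: -2[5]-1* -3[4]-1 -5[2]-1
p2 O@[5]: -2[3]-1 -3[2]-1 -5[0]+1*
p3 X@[0] terminal -1; root [7] d4

PV length from [7]: 2 plies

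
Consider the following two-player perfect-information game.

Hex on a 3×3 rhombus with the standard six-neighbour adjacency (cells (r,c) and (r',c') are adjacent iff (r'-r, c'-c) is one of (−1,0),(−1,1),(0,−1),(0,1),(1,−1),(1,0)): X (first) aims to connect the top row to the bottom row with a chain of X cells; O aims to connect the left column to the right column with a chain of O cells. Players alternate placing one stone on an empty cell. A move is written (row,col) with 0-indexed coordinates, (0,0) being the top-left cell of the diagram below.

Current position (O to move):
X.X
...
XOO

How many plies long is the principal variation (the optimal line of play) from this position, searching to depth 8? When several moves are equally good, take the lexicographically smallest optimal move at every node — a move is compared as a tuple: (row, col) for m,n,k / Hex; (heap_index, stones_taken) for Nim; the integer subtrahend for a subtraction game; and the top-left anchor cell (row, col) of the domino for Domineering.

[X.X/.../XOO] O move#1: (0,1):-1/XOX/.../XOO*, (1,0):-1/X.X/O../XOO, (1,1):-1/X.X/.O./XOO, (1,2):-1/X.X/..O/XOO
[XOX/.../XOO] X move#2: (1,0):+1/XOX/X../XOO*, (1,1):+1/XOX/.X./XOO, (1,2):+1/XOX/..X/XOO
[XOX/X../XOO] end (terminal -1, O#3); searched X.X/.../XOO to 8

PV length from [X.X/.../XOO]: 2 plies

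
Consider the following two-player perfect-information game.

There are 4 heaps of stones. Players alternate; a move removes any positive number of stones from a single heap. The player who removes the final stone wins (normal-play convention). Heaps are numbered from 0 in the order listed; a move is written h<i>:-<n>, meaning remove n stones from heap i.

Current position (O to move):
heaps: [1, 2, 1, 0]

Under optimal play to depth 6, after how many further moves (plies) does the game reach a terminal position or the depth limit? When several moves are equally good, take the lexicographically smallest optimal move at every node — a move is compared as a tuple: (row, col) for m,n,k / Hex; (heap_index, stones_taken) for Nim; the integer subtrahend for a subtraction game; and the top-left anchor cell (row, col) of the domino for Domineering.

PV length from [(1,2,1,0)]: 3 plies

ply 1, O at (1,2,1,0) | h0:-1=-1→(0,2,1,0); h1:-1=-1→(1,1,1,0); h1:-2=+1→(1,0,1,0)*; h2:-1=-1→(1,2,0,0)
ply 2, X at (1,0,1,0) | h0:-1=-1→(0,0,1,0)*; h2:-1=-1→(1,0,0,0)
ply 3, O at (0,0,1,0) | h2:-1=+1→(0,0,0,0)*
ply 4: (0,0,0,0) is terminal -1 (X); from (1,2,1,0) depth 6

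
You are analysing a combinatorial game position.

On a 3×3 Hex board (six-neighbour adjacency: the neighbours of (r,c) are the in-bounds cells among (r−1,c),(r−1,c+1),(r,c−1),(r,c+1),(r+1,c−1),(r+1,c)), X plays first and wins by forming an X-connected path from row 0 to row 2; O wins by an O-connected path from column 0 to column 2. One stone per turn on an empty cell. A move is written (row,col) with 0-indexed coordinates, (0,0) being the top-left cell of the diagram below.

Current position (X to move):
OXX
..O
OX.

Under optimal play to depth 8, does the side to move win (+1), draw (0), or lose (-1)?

value(OXX/..O/OX., X) = +1

ply 1, X at OXX/..O/OX. | (1,0)=-1→OXX/X.O/OX.; (1,1)=+1→OXX/.XO/OX.*; (2,2)=-1→OXX/..O/OXX
ply 2: OXX/.XO/OX. is terminal -1 (O); from OXX/..O/OX. depth 8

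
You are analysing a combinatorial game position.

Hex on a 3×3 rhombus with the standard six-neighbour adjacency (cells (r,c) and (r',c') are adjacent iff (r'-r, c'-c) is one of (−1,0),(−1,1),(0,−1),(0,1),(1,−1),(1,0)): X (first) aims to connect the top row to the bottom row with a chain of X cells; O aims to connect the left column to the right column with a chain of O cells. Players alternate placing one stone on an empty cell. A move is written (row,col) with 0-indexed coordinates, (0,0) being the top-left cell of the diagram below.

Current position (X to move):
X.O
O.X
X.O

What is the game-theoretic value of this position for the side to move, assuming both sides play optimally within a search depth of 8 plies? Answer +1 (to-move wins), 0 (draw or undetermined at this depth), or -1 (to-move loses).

[X.O/O.X/X.O] X move#1: (0,1):-1/XXO/O.X/X.O*, (1,1):-1/X.O/OXX/X.O, (2,1):-1/X.O/O.X/XXO
[XXO/O.X/X.O] O move#2: (1,1):+1/XXO/OOX/X.O*, (2,1):-1/XXO/O.X/XOO
[XXO/OOX/X.O] end (terminal -1, X#3); searched X.O/O.X/X.O to 8

value(X.O/O.X/X.O, X) = -1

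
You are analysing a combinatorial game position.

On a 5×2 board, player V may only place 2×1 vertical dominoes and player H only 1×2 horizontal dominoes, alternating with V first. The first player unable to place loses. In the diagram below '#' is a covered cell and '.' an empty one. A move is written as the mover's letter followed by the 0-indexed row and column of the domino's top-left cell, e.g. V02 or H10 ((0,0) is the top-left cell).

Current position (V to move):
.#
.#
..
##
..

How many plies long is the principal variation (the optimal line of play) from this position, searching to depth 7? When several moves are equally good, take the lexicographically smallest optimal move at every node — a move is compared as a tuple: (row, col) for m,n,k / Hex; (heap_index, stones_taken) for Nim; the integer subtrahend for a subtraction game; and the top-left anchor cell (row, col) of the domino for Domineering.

PV length from [.#/.#/../##/..]: 2 plies

p1 V@[.#/.#/../##/..]: V00[##/##/../##/..]-1* V10[.#/##/#./##/..]-1
p2 H@[##/##/../##/..]: H20[##/##/##/##/..]+1* H40[##/##/../##/##]+1
p3 V@[##/##/##/##/..] terminal -1; root [.#/.#/../##/..] d7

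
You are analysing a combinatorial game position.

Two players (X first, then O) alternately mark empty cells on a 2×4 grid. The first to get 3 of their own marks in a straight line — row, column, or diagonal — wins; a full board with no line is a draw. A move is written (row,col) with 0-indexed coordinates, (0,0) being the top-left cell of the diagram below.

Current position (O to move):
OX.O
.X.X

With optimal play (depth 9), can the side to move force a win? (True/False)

[OX.O/.X.X] O move#1: (0,2):-1/OXOO/.X.X, (1,0):-1/OX.O/OX.X, (1,2):+0/OX.O/.XOX*
[OX.O/.XOX] X move#2: (0,2):+0/OXXO/.XOX*, (1,0):+0/OX.O/XXOX
[OXXO/.XOX] O move#3: (1,0):+0/OXXO/OXOX*
[OXXO/OXOX] end (terminal +0, X#4); searched OX.O/.X.X to 9

O winning at [OX.O/.X.X]: False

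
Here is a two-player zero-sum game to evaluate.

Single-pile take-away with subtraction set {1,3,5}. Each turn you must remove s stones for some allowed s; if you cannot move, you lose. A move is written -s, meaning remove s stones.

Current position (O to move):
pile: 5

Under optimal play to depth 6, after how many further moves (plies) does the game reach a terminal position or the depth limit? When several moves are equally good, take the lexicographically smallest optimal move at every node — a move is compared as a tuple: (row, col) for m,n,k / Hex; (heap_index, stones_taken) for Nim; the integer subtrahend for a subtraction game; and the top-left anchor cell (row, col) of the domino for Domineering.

PV length from [5]: 5 plies

p1 O@[5]: -1[4]+1* -3[2]+1 -5[0]+1
p2 X@[4]: -1[3]-1* -3[1]-1
p3 O@[3]: -1[2]+1* -3[0]+1
p4 X@[2]: -1[1]-1*
p5 O@[1]: -1[0]+1*
p6 X@[0] terminal -1; root [5] d6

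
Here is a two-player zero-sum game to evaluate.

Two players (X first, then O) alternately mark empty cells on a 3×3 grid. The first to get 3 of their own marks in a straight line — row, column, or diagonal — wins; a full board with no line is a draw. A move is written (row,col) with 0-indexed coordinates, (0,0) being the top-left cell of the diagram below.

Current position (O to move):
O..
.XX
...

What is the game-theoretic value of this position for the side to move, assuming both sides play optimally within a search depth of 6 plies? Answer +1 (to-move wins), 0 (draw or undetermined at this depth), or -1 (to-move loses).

value(O../.XX/..., O) = 0

ply 1, O at O../.XX/... | (0,1)=-1→OO./.XX/...; (0,2)=-1→O.O/.XX/...; (1,0)=+0→O../OXX/...*; (2,0)=-1→O../.XX/O..; (2,1)=-1→O../.XX/.O.; (2,2)=-1→O../.XX/..O
ply 2, X at O../OXX/... | (0,1)=-1→OX./OXX/...; (0,2)=-1→O.X/OXX/...; (2,0)=+0→O../OXX/X..*; (2,1)=-1→O../OXX/.X.; (2,2)=-1→O../OXX/..X
ply 3, O at O../OXX/X.. | (0,1)=-1→OO./OXX/X..; (0,2)=+0→O.O/OXX/X..*; (2,1)=-1→O../OXX/XO.; (2,2)=-1→O../OXX/X.O
ply 4, X at O.O/OXX/X.. | (0,1)=+0→OXO/OXX/X..*; (2,1)=-1→O.O/OXX/XX.; (2,2)=-1→O.O/OXX/X.X
ply 5, O at OXO/OXX/X.. | (2,1)=+0→OXO/OXX/XO.*; (2,2)=-1→OXO/OXX/X.O
ply 6, X at OXO/OXX/XO. | (2,2)=+0→OXO/OXX/XOX*
ply 7: OXO/OXX/XOX is terminal +0 (O); from O../.XX/... depth 6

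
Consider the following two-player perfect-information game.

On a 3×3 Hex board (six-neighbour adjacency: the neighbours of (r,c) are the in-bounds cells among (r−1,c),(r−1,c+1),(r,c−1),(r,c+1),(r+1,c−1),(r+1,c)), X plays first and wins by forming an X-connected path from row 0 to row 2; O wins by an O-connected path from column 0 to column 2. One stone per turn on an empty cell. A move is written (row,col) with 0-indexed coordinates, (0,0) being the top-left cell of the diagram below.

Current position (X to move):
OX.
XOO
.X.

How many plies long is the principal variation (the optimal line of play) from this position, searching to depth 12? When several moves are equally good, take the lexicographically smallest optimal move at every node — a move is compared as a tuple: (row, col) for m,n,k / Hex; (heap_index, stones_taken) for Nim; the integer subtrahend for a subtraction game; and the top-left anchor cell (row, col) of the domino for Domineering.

p1 X@[OX./XOO/.X.]: (0,2)[OXX/XOO/.X.]-1 (2,0)[OX./XOO/XX.]+1* (2,2)[OX./XOO/.XX]-1
p2 O@[OX./XOO/XX.] terminal -1; root [OX./XOO/.X.] d12

PV length from [OX./XOO/.X.]: 1 ply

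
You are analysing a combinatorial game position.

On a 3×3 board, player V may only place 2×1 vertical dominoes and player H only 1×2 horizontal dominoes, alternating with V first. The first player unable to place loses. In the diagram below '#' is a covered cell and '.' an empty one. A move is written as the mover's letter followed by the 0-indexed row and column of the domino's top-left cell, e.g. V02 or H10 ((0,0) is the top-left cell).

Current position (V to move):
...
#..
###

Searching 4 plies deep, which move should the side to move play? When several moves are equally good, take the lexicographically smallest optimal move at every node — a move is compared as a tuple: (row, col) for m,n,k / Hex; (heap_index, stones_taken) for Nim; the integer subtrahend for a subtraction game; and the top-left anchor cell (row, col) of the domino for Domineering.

p1 V@[.../#../###]: V01[.#./##./###]+1* V02[..#/#.#/###]-1
p2 H@[.#./##./###] terminal -1; root [.../#../###] d4

V's best at [.../#../###]: V01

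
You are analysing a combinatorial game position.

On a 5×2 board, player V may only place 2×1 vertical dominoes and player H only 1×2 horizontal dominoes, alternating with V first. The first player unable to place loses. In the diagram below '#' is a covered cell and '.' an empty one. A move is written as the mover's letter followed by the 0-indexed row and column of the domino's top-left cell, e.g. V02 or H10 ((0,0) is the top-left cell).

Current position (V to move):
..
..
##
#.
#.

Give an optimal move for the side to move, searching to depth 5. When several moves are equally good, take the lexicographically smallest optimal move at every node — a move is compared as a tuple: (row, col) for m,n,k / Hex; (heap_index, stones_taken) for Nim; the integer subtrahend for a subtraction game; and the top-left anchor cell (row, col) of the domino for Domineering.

p1 V@[../../##/#./#.]: V00[#./#./##/#./#.]+1* V01[.#/.#/##/#./#.]+1 V31[../../##/##/##]-1
p2 H@[#./#./##/#./#.] terminal -1; root [../../##/#./#.] d5

V's best at [../../##/#./#.]: V00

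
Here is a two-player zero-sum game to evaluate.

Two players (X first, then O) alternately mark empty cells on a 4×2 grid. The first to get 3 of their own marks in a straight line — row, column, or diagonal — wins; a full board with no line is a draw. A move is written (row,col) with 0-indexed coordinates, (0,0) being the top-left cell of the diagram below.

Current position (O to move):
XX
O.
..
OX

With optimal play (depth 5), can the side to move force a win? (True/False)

O winning at [XX/O./../OX]: True

[XX/O./../OX] O move#1: (1,1):+0/XX/OO/../OX, (2,0):+1/XX/O./O./OX*, (2,1):+0/XX/O./.O/OX
[XX/O./O./OX] end (terminal -1, X#2); searched XX/O./../OX to 5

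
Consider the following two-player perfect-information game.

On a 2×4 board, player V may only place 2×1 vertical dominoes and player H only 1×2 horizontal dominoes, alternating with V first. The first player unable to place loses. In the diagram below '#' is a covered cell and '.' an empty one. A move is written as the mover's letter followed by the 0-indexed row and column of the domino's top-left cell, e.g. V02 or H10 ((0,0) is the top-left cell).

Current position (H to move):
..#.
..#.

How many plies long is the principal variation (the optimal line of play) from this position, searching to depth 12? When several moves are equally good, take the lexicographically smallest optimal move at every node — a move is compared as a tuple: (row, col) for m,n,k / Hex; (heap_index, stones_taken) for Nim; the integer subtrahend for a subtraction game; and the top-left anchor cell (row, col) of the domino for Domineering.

PV length from [..#./..#.]: 3 plies

[..#./..#.] H move#1: H00:+1/###./..#.*, H10:+1/..#./###.
[###./..#.] V move#2: V03:-1/####/..##*
[####/..##] H move#3: H10:+1/####/####*
[####/####] end (terminal -1, V#4); searched ..#./..#. to 12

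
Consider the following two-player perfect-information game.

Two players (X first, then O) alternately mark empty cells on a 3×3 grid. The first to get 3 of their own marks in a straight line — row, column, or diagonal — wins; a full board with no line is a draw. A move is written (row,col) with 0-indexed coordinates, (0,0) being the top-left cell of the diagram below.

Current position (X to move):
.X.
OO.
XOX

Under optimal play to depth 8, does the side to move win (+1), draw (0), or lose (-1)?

p1 X@[.X./OO./XOX]: (0,0)[XX./OO./XOX]-1 (0,2)[.XX/OO./XOX]-1 (1,2)[.X./OOX/XOX]+0*
p2 O@[.X./OOX/XOX]: (0,0)[OX./OOX/XOX]-1 (0,2)[.XO/OOX/XOX]+0*
p3 X@[.XO/OOX/XOX]: (0,0)[XXO/OOX/XOX]+0*
p4 O@[XXO/OOX/XOX] terminal +0; root [.X./OO./XOX] d8

value(.X./OO./XOX, X) = 0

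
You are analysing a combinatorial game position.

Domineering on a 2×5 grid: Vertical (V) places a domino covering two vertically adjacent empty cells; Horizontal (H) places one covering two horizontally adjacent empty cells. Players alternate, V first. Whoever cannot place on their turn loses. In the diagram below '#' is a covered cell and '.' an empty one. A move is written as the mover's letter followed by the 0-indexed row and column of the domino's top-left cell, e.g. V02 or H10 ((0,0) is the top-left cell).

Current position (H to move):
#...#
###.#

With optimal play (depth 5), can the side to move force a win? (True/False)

H winning at [#...#/###.#]: True

[#...#/###.#] H move#1: H01:-1/###.#/###.#, H02:+1/#.###/###.#*
[#.###/###.#] end (terminal -1, V#2); searched #...#/###.# to 5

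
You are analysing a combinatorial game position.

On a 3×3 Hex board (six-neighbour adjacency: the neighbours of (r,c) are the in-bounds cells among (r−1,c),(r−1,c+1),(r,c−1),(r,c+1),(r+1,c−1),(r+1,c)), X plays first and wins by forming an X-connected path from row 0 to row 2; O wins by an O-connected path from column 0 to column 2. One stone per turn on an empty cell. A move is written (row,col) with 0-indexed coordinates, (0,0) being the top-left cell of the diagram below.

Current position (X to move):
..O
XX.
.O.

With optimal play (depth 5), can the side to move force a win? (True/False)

X winning at [..O/XX./.O.]: True

[..O/XX./.O.] X move#1: (0,0):-1/X.O/XX./.O., (0,1):-1/.XO/XX./.O., (1,2):+1/..O/XXX/.O.*, (2,0):+1/..O/XX./XO., (2,2):+1/..O/XX./.OX
[..O/XXX/.O.] O move#2: (0,0):-1/O.O/XXX/.O.*, (0,1):-1/.OO/XXX/.O., (2,0):-1/..O/XXX/OO., (2,2):-1/..O/XXX/.OO
[O.O/XXX/.O.] X move#3: (0,1):+1/OXO/XXX/.O.*, (2,0):-1/O.O/XXX/XO., (2,2):-1/O.O/XXX/.OX
[OXO/XXX/.O.] O move#4: (2,0):-1/OXO/XXX/OO.*, (2,2):-1/OXO/XXX/.OO
[OXO/XXX/OO.] X move#5: (2,2):+1/OXO/XXX/OOX*
[OXO/XXX/OOX] end (terminal -1, O#6); searched ..O/XX./.O. to 5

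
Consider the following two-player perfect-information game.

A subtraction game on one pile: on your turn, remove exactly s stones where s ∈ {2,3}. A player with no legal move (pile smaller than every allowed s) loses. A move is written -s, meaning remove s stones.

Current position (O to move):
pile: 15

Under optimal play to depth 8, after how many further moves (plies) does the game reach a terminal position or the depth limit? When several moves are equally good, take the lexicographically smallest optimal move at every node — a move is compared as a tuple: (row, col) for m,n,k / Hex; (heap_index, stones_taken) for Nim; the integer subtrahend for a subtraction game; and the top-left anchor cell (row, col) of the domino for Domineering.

ply 1, O at 15 | -2=-1→13*; -3=-1→12
ply 2, X at 13 | -2=+1→11*; -3=+1→10
ply 3, O at 11 | -2=-1→9*; -3=-1→8
ply 4, X at 9 | -2=-1→7; -3=+1→6*
ply 5, O at 6 | -2=-1→4*; -3=-1→3
ply 6, X at 4 | -2=-1→2; -3=+1→1*
ply 7: 1 is terminal -1 (O); from 15 depth 8

PV length from [15]: 6 plies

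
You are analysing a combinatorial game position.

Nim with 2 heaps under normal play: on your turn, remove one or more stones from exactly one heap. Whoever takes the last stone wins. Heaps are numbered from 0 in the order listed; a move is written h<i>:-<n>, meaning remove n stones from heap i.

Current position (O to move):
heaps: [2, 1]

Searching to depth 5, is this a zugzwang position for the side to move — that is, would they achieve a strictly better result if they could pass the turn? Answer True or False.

zugzwang((2,1), O) = False

p1 O@[(2,1)]: h0:-1[(1,1)]+1* h0:-2[(0,1)]-1 h1:-1[(2,0)]-1
p2 X@[(1,1)]: h0:-1[(0,1)]-1* h1:-1[(1,0)]-1
p3 O@[(0,1)]: h1:-1[(0,0)]+1*
p4 X@[(0,0)] terminal -1; root [(2,1)] d5
if O skipped the turn, X would face:
~ p1 X@[(2,1)]: h0:-1[(1,1)]+1* h0:-2[(0,1)]-1 h1:-1[(2,0)]-1
~ p2 O@[(1,1)]: h0:-1[(0,1)]-1* h1:-1[(1,0)]-1
~ p3 X@[(0,1)]: h1:-1[(0,0)]+1*
~ p4 O@[(0,0)] terminal -1; root [(2,1)] d5
compare (O): move=+1 vs pass=-1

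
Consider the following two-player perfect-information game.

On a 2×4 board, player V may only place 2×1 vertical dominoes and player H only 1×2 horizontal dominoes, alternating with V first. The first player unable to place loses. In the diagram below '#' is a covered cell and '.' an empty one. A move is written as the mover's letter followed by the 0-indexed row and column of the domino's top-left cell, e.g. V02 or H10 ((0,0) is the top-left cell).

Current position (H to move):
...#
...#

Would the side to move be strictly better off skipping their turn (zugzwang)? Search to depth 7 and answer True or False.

[...#/...#] H move#1: H00:+1/##.#/...#*, H01:+1/.###/...#, H10:+1/...#/##.#, H11:+1/...#/.###
[##.#/...#] V move#2: V02:-1/####/..##*
[####/..##] H move#3: H10:+1/####/####*
[####/####] end (terminal -1, V#4); searched ...#/...# to 7
if H skipped the turn, V would face:
~ [...#/...#] V move#1: V00:-1/#..#/#..#, V01:+1/.#.#/.#.#*, V02:-1/..##/..##
~ [.#.#/.#.#] end (terminal -1, H#2); searched ...#/...# to 7
compare (H): move=+1 vs pass=-1

zugzwang(...#/...#, H) = False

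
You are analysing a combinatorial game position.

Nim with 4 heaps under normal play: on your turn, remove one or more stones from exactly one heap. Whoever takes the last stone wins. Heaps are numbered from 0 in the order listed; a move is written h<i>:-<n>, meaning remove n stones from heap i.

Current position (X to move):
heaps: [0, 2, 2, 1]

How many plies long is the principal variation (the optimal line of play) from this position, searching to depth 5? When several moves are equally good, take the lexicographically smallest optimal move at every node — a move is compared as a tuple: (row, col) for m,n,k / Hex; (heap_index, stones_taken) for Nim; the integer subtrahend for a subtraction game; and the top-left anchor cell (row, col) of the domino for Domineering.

ply 1, X at (0,2,2,1) | h1:-1=-1→(0,1,2,1); h1:-2=-1→(0,0,2,1); h2:-1=-1→(0,2,1,1); h2:-2=-1→(0,2,0,1); h3:-1=+1→(0,2,2,0)*
ply 2, O at (0,2,2,0) | h1:-1=-1→(0,1,2,0)*; h1:-2=-1→(0,0,2,0); h2:-1=-1→(0,2,1,0); h2:-2=-1→(0,2,0,0)
ply 3, X at (0,1,2,0) | h1:-1=-1→(0,0,2,0); h2:-1=+1→(0,1,1,0)*; h2:-2=-1→(0,1,0,0)
ply 4, O at (0,1,1,0) | h1:-1=-1→(0,0,1,0)*; h2:-1=-1→(0,1,0,0)
ply 5, X at (0,0,1,0) | h2:-1=+1→(0,0,0,0)*
ply 6: (0,0,0,0) is terminal -1 (O); from (0,2,2,1) depth 5

PV length from [(0,2,2,1)]: 5 plies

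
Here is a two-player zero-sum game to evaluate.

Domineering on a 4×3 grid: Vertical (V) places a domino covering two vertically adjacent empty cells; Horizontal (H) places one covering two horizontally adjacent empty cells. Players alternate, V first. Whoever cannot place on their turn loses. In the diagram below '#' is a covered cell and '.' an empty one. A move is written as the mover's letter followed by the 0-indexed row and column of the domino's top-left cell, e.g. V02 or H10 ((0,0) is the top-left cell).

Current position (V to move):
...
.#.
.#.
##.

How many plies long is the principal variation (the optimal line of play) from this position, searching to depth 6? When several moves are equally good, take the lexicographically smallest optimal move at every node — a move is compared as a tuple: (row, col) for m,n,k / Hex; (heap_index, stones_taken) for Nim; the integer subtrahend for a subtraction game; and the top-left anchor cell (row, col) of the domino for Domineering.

PV length from [.../.#./.#./##.]: 3 plies

ply 1, V at .../.#./.#./##. | V00=+1→#../##./.#./##.*; V02=+1→..#/.##/.#./##.; V10=+1→.../##./##./##.; V12=+1→.../.##/.##/##.; V22=+1→.../.#./.##/###
ply 2, H at #../##./.#./##. | H01=-1→###/##./.#./##.*
ply 3, V at ###/##./.#./##. | V12=+1→###/###/.##/##.*; V22=+1→###/##./.##/###
ply 4: ###/###/.##/##. is terminal -1 (H); from .../.#./.#./##. depth 6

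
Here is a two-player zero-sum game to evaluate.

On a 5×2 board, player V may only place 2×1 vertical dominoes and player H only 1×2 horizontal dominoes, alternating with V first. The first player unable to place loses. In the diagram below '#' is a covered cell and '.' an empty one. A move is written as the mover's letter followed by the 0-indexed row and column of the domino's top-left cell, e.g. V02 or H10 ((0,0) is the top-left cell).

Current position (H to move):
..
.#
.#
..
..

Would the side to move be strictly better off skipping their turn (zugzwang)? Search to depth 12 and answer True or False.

ply 1, H at ../.#/.#/../.. | H00=-1→##/.#/.#/../..; H30=+1→../.#/.#/##/..*; H40=+1→../.#/.#/../##
ply 2, V at ../.#/.#/##/.. | V00=-1→#./##/.#/##/..*; V10=-1→../##/##/##/..
ply 3, H at #./##/.#/##/.. | H40=+1→#./##/.#/##/##*
ply 4: #./##/.#/##/## is terminal -1 (V); from ../.#/.#/../.. depth 12
suppose H passes — search the same position with V to move:
pass> ply 1, V at ../.#/.#/../.. | V00=-1→#./##/.#/../..; V10=-1→../##/##/../..; V20=+1→../.#/##/#./..*; V30=+1→../.#/.#/#./#.; V31=+1→../.#/.#/.#/.#
pass> ply 2, H at ../.#/##/#./.. | H00=-1→##/.#/##/#./..*; H40=-1→../.#/##/#./##
pass> ply 3, V at ##/.#/##/#./.. | V31=+1→##/.#/##/##/.#*
pass> ply 4: ##/.#/##/##/.# is terminal -1 (H); from ../.#/.#/../.. depth 12
for H: play +1, pass -1

zugzwang(../.#/.#/../.., H) = False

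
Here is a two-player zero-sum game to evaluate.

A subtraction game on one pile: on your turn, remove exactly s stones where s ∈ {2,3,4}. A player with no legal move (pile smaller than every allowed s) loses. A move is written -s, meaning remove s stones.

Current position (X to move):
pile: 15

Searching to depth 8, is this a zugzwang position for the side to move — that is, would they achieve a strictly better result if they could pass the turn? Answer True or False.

p1 X@[15]: -2[13]+1* -3[12]+1 -4[11]-1
p2 O@[13]: -2[11]-1* -3[10]-1 -4[9]-1
p3 X@[11]: -2[9]-1 -3[8]-1 -4[7]+1*
p4 O@[7]: -2[5]-1* -3[4]-1 -4[3]-1
p5 X@[5]: -2[3]-1 -3[2]-1 -4[1]+1*
p6 O@[1] terminal -1; root [15] d8
if X skipped the turn, O would face:
~ p1 O@[15]: -2[13]+1* -3[12]+1 -4[11]-1
~ p2 X@[13]: -2[11]-1* -3[10]-1 -4[9]-1
~ p3 O@[11]: -2[9]-1 -3[8]-1 -4[7]+1*
~ p4 X@[7]: -2[5]-1* -3[4]-1 -4[3]-1
~ p5 O@[5]: -2[3]-1 -3[2]-1 -4[1]+1*
~ p6 X@[1] terminal -1; root [15] d8
compare (X): move=+1 vs pass=-1

zugzwang(15, X) = False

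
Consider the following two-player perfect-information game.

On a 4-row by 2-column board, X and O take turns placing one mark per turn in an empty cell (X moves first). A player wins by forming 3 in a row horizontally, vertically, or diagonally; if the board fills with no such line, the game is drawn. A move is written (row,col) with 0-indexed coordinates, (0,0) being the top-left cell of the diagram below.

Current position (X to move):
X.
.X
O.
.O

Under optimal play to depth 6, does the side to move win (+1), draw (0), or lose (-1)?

p1 X@[X./.X/O./.O]: (0,1)[XX/.X/O./.O]+0* (1,0)[X./XX/O./.O]+0 (2,1)[X./.X/OX/.O]+0 (3,0)[X./.X/O./XO]+0
p2 O@[XX/.X/O./.O]: (1,0)[XX/OX/O./.O]-1 (2,1)[XX/.X/OO/.O]+0* (3,0)[XX/.X/O./OO]-1
p3 X@[XX/.X/OO/.O]: (1,0)[XX/XX/OO/.O]+0* (3,0)[XX/.X/OO/XO]+0
p4 O@[XX/XX/OO/.O]: (3,0)[XX/XX/OO/OO]+0*
p5 X@[XX/XX/OO/OO] terminal +0; root [X./.X/O./.O] d6

value(X./.X/O./.O, X) = 0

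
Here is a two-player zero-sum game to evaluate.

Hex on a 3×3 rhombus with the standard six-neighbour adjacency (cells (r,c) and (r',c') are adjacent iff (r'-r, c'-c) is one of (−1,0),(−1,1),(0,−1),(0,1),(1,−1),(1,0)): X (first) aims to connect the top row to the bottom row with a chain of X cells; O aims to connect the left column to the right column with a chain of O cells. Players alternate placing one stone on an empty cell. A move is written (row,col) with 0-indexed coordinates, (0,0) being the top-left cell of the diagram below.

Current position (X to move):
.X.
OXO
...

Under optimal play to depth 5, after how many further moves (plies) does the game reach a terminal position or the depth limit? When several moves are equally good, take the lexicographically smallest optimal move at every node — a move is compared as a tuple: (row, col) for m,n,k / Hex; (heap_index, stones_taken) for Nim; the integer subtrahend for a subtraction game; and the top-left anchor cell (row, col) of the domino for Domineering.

PV length from [.X./OXO/...]: 3 plies

ply 1, X at .X./OXO/... | (0,0)=+1→XX./OXO/...*; (0,2)=+1→.XX/OXO/...; (2,0)=+1→.X./OXO/X..; (2,1)=+1→.X./OXO/.X.; (2,2)=+1→.X./OXO/..X
ply 2, O at XX./OXO/... | (0,2)=-1→XXO/OXO/...*; (2,0)=-1→XX./OXO/O..; (2,1)=-1→XX./OXO/.O.; (2,2)=-1→XX./OXO/..O
ply 3, X at XXO/OXO/... | (2,0)=+1→XXO/OXO/X..*; (2,1)=+1→XXO/OXO/.X.; (2,2)=+1→XXO/OXO/..X
ply 4: XXO/OXO/X.. is terminal -1 (O); from .X./OXO/... depth 5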